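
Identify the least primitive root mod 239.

7

φ(239) = 239 − 1 = 238 = 2 · 7 · 17.
Test candidates g = 2, 3, … against the prime factors q ∈ {2, 7, 17} of φ(239): g is a generator iff g^(238/q) ≢ 1 for every such q.
g = 2: 2^119 ≡ 1 — hits 1, so not a primitive root.
g = 3: 3^119 ≡ 1 — hits 1, so not a primitive root.
g = 4: 4^119 ≡ 1 — hits 1, so not a primitive root.
g = 5: 5^119 ≡ 1 — hits 1, so not a primitive root.
g = 6: 6^119 ≡ 1 — hits 1, so not a primitive root.
g = 7: 7^119 ≡ 238; 7^34 ≡ 24; 7^14 ≡ 211 — none is 1, so 7 is a primitive root.
So 7 is the smallest generator of (Z/239Z)^×.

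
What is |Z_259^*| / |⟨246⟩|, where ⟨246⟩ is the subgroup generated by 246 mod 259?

6

Since 246 ∈ (Z/259Z)^×, its order divides φ(259) = φ(7·37) = (7−1)·(37−1) = 6·36 = 216 = 2^3 · 3^3.
Divisors of 216: 1, 2, 3, 4, 6, 8, 9, 12, 18, 24, 27, 36, 54, 72, 108, 216.
Compute 246^d (mod 259) for the divisors d until we hit 1:
246^1 ≡ 246 (mod 259)
246^2 ≡ 169 (mod 259)
246^3 ≡ 134 (mod 259)
246^4 ≡ 71 (mod 259)
246^6 ≡ 85 (mod 259)
246^8 ≡ 120 (mod 259)
246^9 ≡ 253 (mod 259)
246^12 ≡ 232 (mod 259)
246^18 ≡ 36 (mod 259)
246^24 ≡ 211 (mod 259)
246^27 ≡ 43 (mod 259)
246^36 ≡ 1 (mod 259) ✓
Thus |⟨246⟩| = ord(246) = 36.
Index = |(Z/259Z)^×| / |⟨246⟩| = 216 / 36 = 6.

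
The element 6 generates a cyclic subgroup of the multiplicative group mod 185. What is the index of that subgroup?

Since 6 ∈ (Z/185Z)^×, its order divides φ(185) = φ(5·37) = (5−1)·(37−1) = 4·36 = 144 = 2^4 · 3^2.
Divisors of 144: 1, 2, 3, 4, 6, 8, 9, 12, 16, 18, 24, 36, 48, 72, 144.
Test each divisor d:
6^1 ≡ 6 (mod 185)
6^2 ≡ 36 (mod 185)
6^3 ≡ 31 (mod 185)
6^4 ≡ 1 (mod 185) ✓
So ord_185(6) = 4, hence |⟨6⟩| = 4.
Index = |(Z/185Z)^×| / |⟨6⟩| = 144 / 4 = 36.

36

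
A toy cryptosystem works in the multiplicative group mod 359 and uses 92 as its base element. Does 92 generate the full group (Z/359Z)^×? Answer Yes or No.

φ(359) = 359 − 1 = 358 = 2 · 179.
It suffices to check that the order of 92 is not a proper divisor of 358: compute 92^(358/q) for q ∈ {2, 179}.
92^179 ≡ 1 (mod 359)  [q = 2: ≡ 1 ✗]
92^2 ≡ 207 (mod 359)  [q = 179: ≢ 1 ✓]
The check at q = 2 fails, so 92 generates a proper subgroup.

No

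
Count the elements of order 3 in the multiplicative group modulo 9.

2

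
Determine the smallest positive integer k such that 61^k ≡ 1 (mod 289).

By Lagrange's theorem, ord_289(61) divides φ(289) = φ(17^2) = 17·(17−1) = 272 = 2^4 · 17.
Divisors of 272: 1, 2, 4, 8, 16, 17, 34, 68, 136, 272.
Compute 61^d (mod 289) for the divisors d until we hit 1:
61^1 ≡ 61 (mod 289)
61^2 ≡ 253 (mod 289)
61^4 ≡ 140 (mod 289)
61^8 ≡ 237 (mod 289)
61^16 ≡ 103 (mod 289)
61^17 ≡ 214 (mod 289)
61^34 ≡ 134 (mod 289)
61^68 ≡ 38 (mod 289)
61^136 ≡ 288 (mod 289)
61^272 ≡ 1 (mod 289) ✓
Hence ord(61) = 272.

272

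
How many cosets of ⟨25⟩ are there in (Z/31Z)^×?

10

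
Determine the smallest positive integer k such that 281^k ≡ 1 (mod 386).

64

Since 281 ∈ (Z/386Z)^×, its order divides φ(386) = φ(2)·φ(193) = 1·192 = 192 = 2^6 · 3.
Divisors of 192: 1, 2, 3, 4, 6, 8, 12, 16, 24, 32, 48, 64, 96, 192.
Evaluate successive powers at the divisors of 192:
281^1 ≡ 281 (mod 386)
281^2 ≡ 217 (mod 386)
281^3 ≡ 375 (mod 386)
281^4 ≡ 383 (mod 386)
281^6 ≡ 121 (mod 386)
281^8 ≡ 9 (mod 386)
281^12 ≡ 359 (mod 386)
281^16 ≡ 81 (mod 386)
281^24 ≡ 343 (mod 386)
281^32 ≡ 385 (mod 386)
281^48 ≡ 305 (mod 386)
281^64 ≡ 1 (mod 386) ✓
The smallest such exponent is 64, so the order of 281 is 64.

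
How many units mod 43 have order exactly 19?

0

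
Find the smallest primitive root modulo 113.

3

φ(113) = 113 − 1 = 112 = 2^4 · 7.
Test candidates g = 2, 3, … against the prime factors q ∈ {2, 7} of φ(113): g is a generator iff g^(112/q) ≢ 1 for every such q.
g = 2: 2^56 ≡ 1 — hits 1, so not a primitive root.
g = 3: 3^56 ≡ 112; 3^16 ≡ 49 — none is 1, so 3 is a primitive root.
So 3 is the smallest generator of (Z/113Z)^×.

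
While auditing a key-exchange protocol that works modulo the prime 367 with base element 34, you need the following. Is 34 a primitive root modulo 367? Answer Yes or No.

Yes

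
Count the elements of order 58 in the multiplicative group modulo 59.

28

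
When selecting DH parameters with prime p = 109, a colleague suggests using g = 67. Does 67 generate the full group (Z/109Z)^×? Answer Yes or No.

Yes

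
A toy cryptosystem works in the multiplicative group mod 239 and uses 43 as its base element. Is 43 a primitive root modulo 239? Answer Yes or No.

Yes

φ(239) = 239 − 1 = 238 = 2 · 7 · 17.
43 is a primitive root mod 239 iff 43^(φ(239)/q) ≢ 1 for every prime q | φ(239), i.e. q ∈ {2, 7, 17}.
43^119 ≡ 238 (mod 239)  [q = 2: ≢ 1 ✓]
43^34 ≡ 24 (mod 239)  [q = 7: ≢ 1 ✓]
43^14 ≡ 132 (mod 239)  [q = 17: ≢ 1 ✓]
All checks pass, so 43 has order 238 and is a primitive root modulo 239.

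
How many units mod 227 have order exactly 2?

1

φ(227) = 227 − 1 = 226 = 2 · 113.
In a cyclic group of order 226, there are φ(d) elements of order d for each divisor d of 226, and zero for non-divisors.
2 | 226, and φ(2) = 2 − 1 = 1.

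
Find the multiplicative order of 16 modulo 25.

ord(16) | φ(25) = φ(5^2) = 5·(5−1) = 20 = 2^2 · 5.
Divisors of 20: 1, 2, 4, 5, 10, 20.
Evaluate successive powers at the divisors of 20:
16^1 ≡ 16 (mod 25)
16^2 ≡ 6 (mod 25)
16^4 ≡ 11 (mod 25)
16^5 ≡ 1 (mod 25) ✓
So ord_25(16) = 5.

5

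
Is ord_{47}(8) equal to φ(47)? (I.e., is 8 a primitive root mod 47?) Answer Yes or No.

φ(47) = 47 − 1 = 46 = 2 · 23.
It suffices to check that the order of 8 is not a proper divisor of 46: compute 8^(46/q) for q ∈ {2, 23}.
8^23 ≡ 1 (mod 47)  [q = 2: ≡ 1 ✗]
8^2 ≡ 17 (mod 47)  [q = 23: ≢ 1 ✓]
Since 8^23 ≡ 1, the order of 8 divides 23 < 46, so 8 is not a primitive root.

No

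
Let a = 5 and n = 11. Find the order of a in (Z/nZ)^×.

5

ord(5) | φ(11) = 11 − 1 = 10 = 2 · 5.
Divisors of 10: 1, 2, 5, 10.
Check 5^d mod 11 for each divisor in increasing order:
5^1 ≡ 5 (mod 11)
5^2 ≡ 3 (mod 11)
5^5 ≡ 1 (mod 11) ✓
The smallest such exponent is 5, so the order of 5 is 5.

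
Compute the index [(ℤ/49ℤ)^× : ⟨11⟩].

Since 11 ∈ (Z/49Z)^×, its order divides φ(49) = φ(7^2) = 7·(7−1) = 42 = 2 · 3 · 7.
Divisors of 42: 1, 2, 3, 6, 7, 14, 21, 42.
Compute 11^d (mod 49) for the divisors d until we hit 1:
11^1 ≡ 11 (mod 49)
11^2 ≡ 23 (mod 49)
11^3 ≡ 8 (mod 49)
11^6 ≡ 15 (mod 49)
11^7 ≡ 18 (mod 49)
11^14 ≡ 30 (mod 49)
11^21 ≡ 1 (mod 49) ✓
Thus |⟨11⟩| = ord(11) = 21.
[(Z/49Z)^× : ⟨11⟩] = 42/21 = 2.

2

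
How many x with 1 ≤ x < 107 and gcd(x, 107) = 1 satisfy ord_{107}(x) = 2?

1

φ(107) = 107 − 1 = 106 = 2 · 53.
In a cyclic group of order 106, there are φ(d) elements of order d for each divisor d of 106, and zero for non-divisors.
2 | 106, and φ(2) = 2 − 1 = 1.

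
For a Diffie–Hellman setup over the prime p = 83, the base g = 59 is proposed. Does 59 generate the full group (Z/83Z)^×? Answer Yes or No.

No

φ(83) = 83 − 1 = 82 = 2 · 41.
An element g generates (Z/83Z)^× iff g^(82/q) ≢ 1 (mod 83) for each prime q ∈ {2, 41}.
59^41 ≡ 1 (mod 83)  [q = 2: ≡ 1 ✗]
59^2 ≡ 78 (mod 83)  [q = 41: ≢ 1 ✓]
Since 59^41 ≡ 1, the order of 59 divides 41 < 82, so 59 is not a primitive root.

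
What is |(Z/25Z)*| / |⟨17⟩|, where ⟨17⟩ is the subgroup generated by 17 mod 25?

1

The order of 17 must divide φ(25) = φ(5^2) = 5·(5−1) = 20 = 2^2 · 5.
Divisors of 20: 1, 2, 4, 5, 10, 20.
Check 17^d mod 25 for each divisor in increasing order:
17^1 ≡ 17
17^2 ≡ 14
17^4 ≡ 21
17^5 ≡ 7
17^10 ≡ 24
17^20 ≡ 1
So ord_25(17) = 20, hence |⟨17⟩| = 20.
Index = |(Z/25Z)^×| / |⟨17⟩| = 20 / 20 = 1.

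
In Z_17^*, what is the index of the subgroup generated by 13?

4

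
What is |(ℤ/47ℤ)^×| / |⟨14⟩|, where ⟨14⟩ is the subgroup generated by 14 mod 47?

The order of 14 must divide φ(47) = 47 − 1 = 46 = 2 · 23.
Divisors of 46: 1, 2, 23, 46.
Check 14^d mod 47 for each divisor in increasing order:
14^1 ≡ 14 (mod 47)
14^2 ≡ 8 (mod 47)
14^23 ≡ 1 (mod 47) ✓
The order of 14 is 23, so the subgroup it generates has 23 elements.
The index is φ(47) / ord(14) = 46 / 23 = 2.

2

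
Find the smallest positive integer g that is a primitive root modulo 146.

φ(146) = φ(2)·φ(73) = 1·72 = 72 = 2^3 · 3^2.
g is a primitive root iff g^(72/q) ≢ 1 (mod 146) for each prime q ∈ {2, 3}.
g = 2: gcd(2, 146) = 2 > 1, not a unit — skip.
g = 3: 3^36 ≡ 1 — hits 1, so not a primitive root.
g = 4: gcd(4, 146) = 2 > 1, not a unit — skip.
g = 5: 5^36 ≡ 145; 5^24 ≡ 81 — none is 1, so 5 is a primitive root.
So 5 is the smallest generator of (Z/146Z)^×.

5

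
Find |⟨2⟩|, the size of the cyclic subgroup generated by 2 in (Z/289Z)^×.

136

Since 2 ∈ (Z/289Z)^×, its order divides φ(289) = φ(17^2) = 17·(17−1) = 272 = 2^4 · 17.
Divisors of 272: 1, 2, 4, 8, 16, 17, 34, 68, 136, 272.
Check 2^d mod 289 for each divisor in increasing order:
2^1 ≡ 2 (mod 289)
2^2 ≡ 4 (mod 289)
2^4 ≡ 16 (mod 289)
2^8 ≡ 256 (mod 289)
2^16 ≡ 222 (mod 289)
2^17 ≡ 155 (mod 289)
2^34 ≡ 38 (mod 289)
2^68 ≡ 288 (mod 289)
2^136 ≡ 1 (mod 289) ✓
So ord_289(2) = 136.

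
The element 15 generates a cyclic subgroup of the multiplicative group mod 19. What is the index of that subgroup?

1

ord(15) | φ(19) = 19 − 1 = 18 = 2 · 3^2.
Divisors of 18: 1, 2, 3, 6, 9, 18.
Test each divisor d:
15^1 ≡ 15
15^2 ≡ 16
15^3 ≡ 12
15^6 ≡ 11
15^9 ≡ 18
15^18 ≡ 1
Thus |⟨15⟩| = ord(15) = 18.
The index is φ(19) / ord(15) = 18 / 18 = 1.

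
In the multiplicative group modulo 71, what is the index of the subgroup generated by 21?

1

By Lagrange's theorem, ord_71(21) divides φ(71) = 71 − 1 = 70 = 2 · 5 · 7.
Divisors of 70: 1, 2, 5, 7, 10, 14, 35, 70.
Compute 21^d (mod 71) for the divisors d until we hit 1:
21^1 ≡ 21
21^2 ≡ 15
21^5 ≡ 39
21^7 ≡ 17
21^10 ≡ 30
21^14 ≡ 5
21^35 ≡ 70
21^70 ≡ 1
Thus |⟨21⟩| = ord(21) = 70.
The index is φ(71) / ord(21) = 70 / 70 = 1.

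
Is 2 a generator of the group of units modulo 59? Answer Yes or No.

φ(59) = 59 − 1 = 58 = 2 · 29.
Test 2^(58/q) mod 59 for each prime factor q of 58:
2^29 ≡ 58 (mod 59)  [q = 2: ≢ 1 ✓]
2^2 ≡ 4 (mod 59)  [q = 29: ≢ 1 ✓]
Every test exponent gives a nontrivial residue, hence 2 generates the full group.

Yes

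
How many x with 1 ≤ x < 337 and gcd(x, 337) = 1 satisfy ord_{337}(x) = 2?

1

φ(337) = 337 − 1 = 336 = 2^4 · 3 · 7.
(Z/337Z)^× is cyclic (|G| = 336); a cyclic group of order m has exactly φ(d) elements of each order d | m, and none otherwise.
2 | 336, and φ(2) = 2 − 1 = 1.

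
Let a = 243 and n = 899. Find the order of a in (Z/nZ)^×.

ord(243) | φ(899) = φ(29·31) = (29−1)·(31−1) = 28·30 = 840 = 2^3 · 3 · 5 · 7.
Divisors of 840: 1, 2, 3, 4, 5, 6, 7, 8, 10, 12, 14, 15, 20, 21, 24, 28, 30, 35, 40, 42, 56, 60, 70, 84, 105, 120, 140, 168, 210, 280, 420, 840.
Compute 243^d (mod 899) for the divisors d until we hit 1:
243^1 ≡ 243
243^2 ≡ 614
243^3 ≡ 867
243^4 ≡ 315
243^5 ≡ 130
243^6 ≡ 125
243^7 ≡ 708
243^8 ≡ 335
243^10 ≡ 718
243^12 ≡ 342
243^14 ≡ 521
243^15 ≡ 743
243^20 ≡ 397
243^21 ≡ 278
243^24 ≡ 94
243^28 ≡ 842
243^30 ≡ 63
243^35 ≡ 99
243^40 ≡ 284
243^42 ≡ 869
243^56 ≡ 552
243^60 ≡ 373
243^70 ≡ 811
243^84 ≡ 1
Therefore the multiplicative order of 243 modulo 899 is 84.

84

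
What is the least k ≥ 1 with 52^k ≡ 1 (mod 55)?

20

Since 52 ∈ (Z/55Z)^×, its order divides φ(55) = φ(5·11) = (5−1)·(11−1) = 4·10 = 40 = 2^3 · 5.
Divisors of 40: 1, 2, 4, 5, 8, 10, 20, 40.
Test each divisor d:
52^1 ≡ 52
52^2 ≡ 9
52^4 ≡ 26
52^5 ≡ 32
52^8 ≡ 16
52^10 ≡ 34
52^20 ≡ 1
So ord_55(52) = 20.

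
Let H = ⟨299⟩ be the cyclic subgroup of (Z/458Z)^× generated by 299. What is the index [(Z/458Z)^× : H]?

2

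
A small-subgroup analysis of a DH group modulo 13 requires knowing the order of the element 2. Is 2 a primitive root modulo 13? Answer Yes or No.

Yes

φ(13) = 13 − 1 = 12 = 2^2 · 3.
2 is a primitive root mod 13 iff 2^(φ(13)/q) ≢ 1 for every prime q | φ(13), i.e. q ∈ {2, 3}.
2^6 ≡ 12 (mod 13)  [q = 2: ≢ 1 ✓]
2^4 ≡ 3 (mod 13)  [q = 3: ≢ 1 ✓]
All checks pass, so 2 has order 12 and is a primitive root modulo 13.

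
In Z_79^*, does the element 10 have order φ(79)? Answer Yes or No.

φ(79) = 79 − 1 = 78 = 2 · 3 · 13.
Test 10^(78/q) mod 79 for each prime factor q of 78:
10^39 ≡ 1 (mod 79)  [q = 2: ≡ 1 ✗]
10^26 ≡ 1 (mod 79)  [q = 3: ≡ 1 ✗]
10^6 ≡ 18 (mod 79)  [q = 13: ≢ 1 ✓]
10^39 ≡ 1 shows ord(10) | 39, strictly less than φ(79); not a primitive root.

No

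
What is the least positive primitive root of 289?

3

φ(289) = φ(17^2) = 17·(17−1) = 272 = 2^4 · 17.
Test candidates g = 2, 3, … against the prime factors q ∈ {2, 17} of φ(289): g is a generator iff g^(272/q) ≢ 1 for every such q.
g = 2: 2^136 ≡ 1 — hits 1, so not a primitive root.
g = 3: 3^136 ≡ 288; 3^16 ≡ 171 — none is 1, so 3 is a primitive root.
The smallest primitive root modulo 289 is 3.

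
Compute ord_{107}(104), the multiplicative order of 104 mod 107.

The order of 104 must divide φ(107) = 107 − 1 = 106 = 2 · 53.
Divisors of 106: 1, 2, 53, 106.
Test each divisor d:
104^1 ≡ 104
104^2 ≡ 9
104^53 ≡ 106
104^106 ≡ 1
The smallest such exponent is 106, so the order of 104 is 106.

106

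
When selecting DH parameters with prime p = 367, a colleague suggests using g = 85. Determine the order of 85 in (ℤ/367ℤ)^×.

Since 85 ∈ (Z/367Z)^×, its order divides φ(367) = 367 − 1 = 366 = 2 · 3 · 61.
Divisors of 366: 1, 2, 3, 6, 61, 122, 183, 366.
Evaluate successive powers at the divisors of 366:
85^1 ≡ 85 (mod 367)
85^2 ≡ 252 (mod 367)
85^3 ≡ 134 (mod 367)
85^6 ≡ 340 (mod 367)
85^61 ≡ 83 (mod 367)
85^122 ≡ 283 (mod 367)
85^183 ≡ 1 (mod 367) ✓
So ord_367(85) = 183.

183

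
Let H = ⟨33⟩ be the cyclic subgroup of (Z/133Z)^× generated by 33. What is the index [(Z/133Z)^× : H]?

6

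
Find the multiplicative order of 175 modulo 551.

By Lagrange's theorem, ord_551(175) divides φ(551) = φ(19·29) = (19−1)·(29−1) = 18·28 = 504 = 2^3 · 3^2 · 7.
Divisors of 504: 1, 2, 3, 4, 6, 7, 8, 9, 12, 14, 18, 21, 24, 28, 36, 42, 56, 63, 72, 84, 126, 168, 252, 504.
Evaluate successive powers at the divisors of 504:
175^1 ≡ 175 (mod 551)
175^2 ≡ 320 (mod 551)
175^3 ≡ 349 (mod 551)
175^4 ≡ 465 (mod 551)
175^6 ≡ 30 (mod 551)
175^7 ≡ 291 (mod 551)
175^8 ≡ 233 (mod 551)
175^9 ≡ 1 (mod 551) ✓
Therefore the multiplicative order of 175 modulo 551 is 9.

9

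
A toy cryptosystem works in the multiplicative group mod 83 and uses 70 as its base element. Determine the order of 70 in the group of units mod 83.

By Lagrange's theorem, ord_83(70) divides φ(83) = 83 − 1 = 82 = 2 · 41.
Divisors of 82: 1, 2, 41, 82.
Evaluate successive powers at the divisors of 82:
70^1 ≡ 70
70^2 ≡ 3
70^41 ≡ 1
Hence ord(70) = 41.

41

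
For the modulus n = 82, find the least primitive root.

φ(82) = φ(2)·φ(41) = 1·40 = 40 = 2^3 · 5.
g is a primitive root iff g^(40/q) ≢ 1 (mod 82) for each prime q ∈ {2, 5}.
g = 2: gcd(2, 82) = 2 > 1, not a unit — skip.
g = 3: 3^20 ≡ 81; 3^8 ≡ 1 — hits 1, so not a primitive root.
g = 4: gcd(4, 82) = 2 > 1, not a unit — skip.
g = 5: 5^20 ≡ 1 — hits 1, so not a primitive root.
g = 6: gcd(6, 82) = 2 > 1, not a unit — skip.
g = 7: 7^20 ≡ 81; 7^8 ≡ 37 — none is 1, so 7 is a primitive root.
The smallest primitive root modulo 82 is 7.

7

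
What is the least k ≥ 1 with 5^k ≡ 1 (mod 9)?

The order of 5 must divide φ(9) = φ(3^2) = 3·(3−1) = 6 = 2 · 3.
Divisors of 6: 1, 2, 3, 6.
Evaluate successive powers at the divisors of 6:
5^1 ≡ 5 (mod 9)
5^2 ≡ 7 (mod 9)
5^3 ≡ 8 (mod 9)
5^6 ≡ 1 (mod 9) ✓
Therefore the multiplicative order of 5 modulo 9 is 6.

6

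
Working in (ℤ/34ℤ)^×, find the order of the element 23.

16

By Lagrange's theorem, ord_34(23) divides φ(34) = φ(2)·φ(17) = 1·16 = 16 = 2^4.
Divisors of 16: 1, 2, 4, 8, 16.
Test each divisor d:
23^1 ≡ 23
23^2 ≡ 19
23^4 ≡ 21
23^8 ≡ 33
23^16 ≡ 1
Therefore the multiplicative order of 23 modulo 34 is 16.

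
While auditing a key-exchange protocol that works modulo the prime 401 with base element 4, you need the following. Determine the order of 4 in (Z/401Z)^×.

Since 4 ∈ (Z/401Z)^×, its order divides φ(401) = 401 − 1 = 400 = 2^4 · 5^2.
Divisors of 400: 1, 2, 4, 5, 8, 10, 16, 20, 25, 40, 50, 80, 100, 200, 400.
Compute 4^d (mod 401) for the divisors d until we hit 1:
4^1 ≡ 4 (mod 401)
4^2 ≡ 16 (mod 401)
4^4 ≡ 256 (mod 401)
4^5 ≡ 222 (mod 401)
4^8 ≡ 173 (mod 401)
4^10 ≡ 362 (mod 401)
4^16 ≡ 255 (mod 401)
4^20 ≡ 318 (mod 401)
4^25 ≡ 20 (mod 401)
4^40 ≡ 72 (mod 401)
4^50 ≡ 400 (mod 401)
4^80 ≡ 372 (mod 401)
4^100 ≡ 1 (mod 401) ✓
Therefore the multiplicative order of 4 modulo 401 is 100.

100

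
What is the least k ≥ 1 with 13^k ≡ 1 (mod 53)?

The order of 13 must divide φ(53) = 53 − 1 = 52 = 2^2 · 13.
Divisors of 52: 1, 2, 4, 13, 26, 52.
Test each divisor d:
13^1 ≡ 13 (mod 53)
13^2 ≡ 10 (mod 53)
13^4 ≡ 47 (mod 53)
13^13 ≡ 1 (mod 53) ✓
Therefore the multiplicative order of 13 modulo 53 is 13.

13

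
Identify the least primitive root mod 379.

2

φ(379) = 379 − 1 = 378 = 2 · 3^3 · 7.
g is a primitive root iff g^(378/q) ≢ 1 (mod 379) for each prime q ∈ {2, 3, 7}.
g = 2: 2^189 ≡ 378; 2^126 ≡ 327; 2^54 ≡ 125 — none is 1, so 2 is a primitive root.
The smallest primitive root modulo 379 is 2.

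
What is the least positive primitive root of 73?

5

φ(73) = 73 − 1 = 72 = 2^3 · 3^2.
Test candidates g = 2, 3, … against the prime factors q ∈ {2, 3} of φ(73): g is a generator iff g^(72/q) ≢ 1 for every such q.
g = 2: 2^36 ≡ 1 — hits 1, so not a primitive root.
g = 3: 3^36 ≡ 1 — hits 1, so not a primitive root.
g = 4: 4^36 ≡ 1 — hits 1, so not a primitive root.
g = 5: 5^36 ≡ 72; 5^24 ≡ 8 — none is 1, so 5 is a primitive root.
So 5 is the smallest generator of (Z/73Z)^×.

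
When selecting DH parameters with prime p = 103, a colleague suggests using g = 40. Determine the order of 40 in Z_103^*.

102

ord(40) | φ(103) = 103 − 1 = 102 = 2 · 3 · 17.
Divisors of 102: 1, 2, 3, 6, 17, 34, 51, 102.
Test each divisor d:
40^1 ≡ 40
40^2 ≡ 55
40^3 ≡ 37
40^6 ≡ 30
40^17 ≡ 57
40^34 ≡ 56
40^51 ≡ 102
40^102 ≡ 1
Therefore the multiplicative order of 40 modulo 103 is 102.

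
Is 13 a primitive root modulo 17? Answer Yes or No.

φ(17) = 17 − 1 = 16 = 2^4.
An element g generates (Z/17Z)^× iff g^(16/q) ≢ 1 (mod 17) for each prime q ∈ {2}.
13^8 ≡ 1 (mod 17)  [q = 2: ≡ 1 ✗]
13^8 ≡ 1 shows ord(13) | 8, strictly less than φ(17); not a primitive root.

No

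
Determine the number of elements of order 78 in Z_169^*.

φ(169) = φ(13^2) = 13·(13−1) = 156 = 2^2 · 3 · 13.
(Z/169Z)^× is cyclic (|G| = 156); a cyclic group of order m has exactly φ(d) elements of each order d | m, and none otherwise.
78 = 2 · 3 · 13 divides 156, and φ(78) = 24.

24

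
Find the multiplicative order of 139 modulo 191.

38

The order of 139 must divide φ(191) = 191 − 1 = 190 = 2 · 5 · 19.
Divisors of 190: 1, 2, 5, 10, 19, 38, 95, 190.
Evaluate successive powers at the divisors of 190:
139^1 ≡ 139 (mod 191)
139^2 ≡ 30 (mod 191)
139^5 ≡ 186 (mod 191)
139^10 ≡ 25 (mod 191)
139^19 ≡ 190 (mod 191)
139^38 ≡ 1 (mod 191) ✓
Therefore the multiplicative order of 139 modulo 191 is 38.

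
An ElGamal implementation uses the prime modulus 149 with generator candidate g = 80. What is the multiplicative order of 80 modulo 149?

Since 80 ∈ (Z/149Z)^×, its order divides φ(149) = 149 − 1 = 148 = 2^2 · 37.
Divisors of 148: 1, 2, 4, 37, 74, 148.
Test each divisor d:
80^1 ≡ 80 (mod 149)
80^2 ≡ 142 (mod 149)
80^4 ≡ 49 (mod 149)
80^37 ≡ 1 (mod 149) ✓
The smallest such exponent is 37, so the order of 80 is 37.

37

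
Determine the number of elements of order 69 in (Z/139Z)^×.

φ(139) = 139 − 1 = 138 = 2 · 3 · 23.
In a cyclic group of order 138, there are φ(d) elements of order d for each divisor d of 138, and zero for non-divisors.
69 = 3 · 23 divides 138, and φ(69) = 44.

44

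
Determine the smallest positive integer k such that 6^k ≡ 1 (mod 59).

58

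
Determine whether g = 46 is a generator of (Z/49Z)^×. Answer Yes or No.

No

φ(49) = φ(7^2) = 7·(7−1) = 42 = 2 · 3 · 7.
46 is a primitive root mod 49 iff 46^(φ(49)/q) ≢ 1 for every prime q | φ(49), i.e. q ∈ {2, 3, 7}.
46^21 ≡ 1 (mod 49)  [q = 2: ≡ 1 ✗]
46^14 ≡ 30 (mod 49)  [q = 3: ≢ 1 ✓]
46^6 ≡ 43 (mod 49)  [q = 7: ≢ 1 ✓]
46^21 ≡ 1 shows ord(46) | 21, strictly less than φ(49); not a primitive root.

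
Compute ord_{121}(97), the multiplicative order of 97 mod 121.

55

By Lagrange's theorem, ord_121(97) divides φ(121) = φ(11^2) = 11·(11−1) = 110 = 2 · 5 · 11.
Divisors of 110: 1, 2, 5, 10, 11, 22, 55, 110.
Test each divisor d:
97^1 ≡ 97
97^2 ≡ 92
97^5 ≡ 23
97^10 ≡ 45
97^11 ≡ 9
97^22 ≡ 81
97^55 ≡ 1
The smallest such exponent is 55, so the order of 97 is 55.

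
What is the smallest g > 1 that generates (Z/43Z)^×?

φ(43) = 43 − 1 = 42 = 2 · 3 · 7.
g is a primitive root iff g^(42/q) ≢ 1 (mod 43) for each prime q ∈ {2, 3, 7}.
g = 2: 2^21 ≡ 42; 2^14 ≡ 1 — hits 1, so not a primitive root.
g = 3: 3^21 ≡ 42; 3^14 ≡ 36; 3^6 ≡ 41 — none is 1, so 3 is a primitive root.
So 3 is the smallest generator of (Z/43Z)^×.

3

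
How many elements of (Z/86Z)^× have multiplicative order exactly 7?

6

φ(86) = φ(2)·φ(43) = 1·42 = 42 = 2 · 3 · 7.
In a cyclic group of order 42, there are φ(d) elements of order d for each divisor d of 42, and zero for non-divisors.
7 | 42, and φ(7) = 7 − 1 = 6.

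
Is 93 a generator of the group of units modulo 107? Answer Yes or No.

Yes

φ(107) = 107 − 1 = 106 = 2 · 53.
93 is a primitive root mod 107 iff 93^(φ(107)/q) ≢ 1 for every prime q | φ(107), i.e. q ∈ {2, 53}.
93^53 ≡ 106 (mod 107)  [q = 2: ≢ 1 ✓]
93^2 ≡ 89 (mod 107)  [q = 53: ≢ 1 ✓]
Every test exponent gives a nontrivial residue, hence 93 generates the full group.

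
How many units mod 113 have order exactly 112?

φ(113) = 113 − 1 = 112 = 2^4 · 7.
In a cyclic group of order 112, there are φ(d) elements of order d for each divisor d of 112, and zero for non-divisors.
112 = 2^4 · 7 divides 112, and φ(112) = 48.

48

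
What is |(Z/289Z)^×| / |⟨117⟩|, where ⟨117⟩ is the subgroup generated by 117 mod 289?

2

By Lagrange's theorem, ord_289(117) divides φ(289) = φ(17^2) = 17·(17−1) = 272 = 2^4 · 17.
Divisors of 272: 1, 2, 4, 8, 16, 17, 34, 68, 136, 272.
Check 117^d mod 289 for each divisor in increasing order:
117^1 ≡ 117 (mod 289)
117^2 ≡ 106 (mod 289)
117^4 ≡ 254 (mod 289)
117^8 ≡ 69 (mod 289)
117^16 ≡ 137 (mod 289)
117^17 ≡ 134 (mod 289)
117^34 ≡ 38 (mod 289)
117^68 ≡ 288 (mod 289)
117^136 ≡ 1 (mod 289) ✓
Thus |⟨117⟩| = ord(117) = 136.
[(Z/289Z)^× : ⟨117⟩] = 272/136 = 2.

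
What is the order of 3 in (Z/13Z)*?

3

By Lagrange's theorem, ord_13(3) divides φ(13) = 13 − 1 = 12 = 2^2 · 3.
Divisors of 12: 1, 2, 3, 4, 6, 12.
Check 3^d mod 13 for each divisor in increasing order:
3^1 ≡ 3 (mod 13)
3^2 ≡ 9 (mod 13)
3^3 ≡ 1 (mod 13) ✓
The smallest such exponent is 3, so the order of 3 is 3.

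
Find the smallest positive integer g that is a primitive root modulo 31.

φ(31) = 31 − 1 = 30 = 2 · 3 · 5.
Test candidates g = 2, 3, … against the prime factors q ∈ {2, 3, 5} of φ(31): g is a generator iff g^(30/q) ≢ 1 for every such q.
g = 2: 2^15 ≡ 1 — hits 1, so not a primitive root.
g = 3: 3^15 ≡ 30; 3^10 ≡ 25; 3^6 ≡ 16 — none is 1, so 3 is a primitive root.
So 3 is the smallest generator of (Z/31Z)^×.

3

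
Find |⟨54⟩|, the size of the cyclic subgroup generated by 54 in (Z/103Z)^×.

102

ord(54) | φ(103) = 103 − 1 = 102 = 2 · 3 · 17.
Divisors of 102: 1, 2, 3, 6, 17, 34, 51, 102.
Test each divisor d:
54^1 ≡ 54 (mod 103)
54^2 ≡ 32 (mod 103)
54^3 ≡ 80 (mod 103)
54^6 ≡ 14 (mod 103)
54^17 ≡ 47 (mod 103)
54^34 ≡ 46 (mod 103)
54^51 ≡ 102 (mod 103)
54^102 ≡ 1 (mod 103) ✓
The smallest such exponent is 102, so the order of 54 is 102.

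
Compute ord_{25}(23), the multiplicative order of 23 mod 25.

20

Since 23 ∈ (Z/25Z)^×, its order divides φ(25) = φ(5^2) = 5·(5−1) = 20 = 2^2 · 5.
Divisors of 20: 1, 2, 4, 5, 10, 20.
Test each divisor d:
23^1 ≡ 23 (mod 25)
23^2 ≡ 4 (mod 25)
23^4 ≡ 16 (mod 25)
23^5 ≡ 18 (mod 25)
23^10 ≡ 24 (mod 25)
23^20 ≡ 1 (mod 25) ✓
Therefore the multiplicative order of 23 modulo 25 is 20.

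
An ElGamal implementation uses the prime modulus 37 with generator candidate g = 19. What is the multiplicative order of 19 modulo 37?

36

Since 19 ∈ (Z/37Z)^×, its order divides φ(37) = 37 − 1 = 36 = 2^2 · 3^2.
Divisors of 36: 1, 2, 3, 4, 6, 9, 12, 18, 36.
Compute 19^d (mod 37) for the divisors d until we hit 1:
19^1 ≡ 19 (mod 37)
19^2 ≡ 28 (mod 37)
19^3 ≡ 14 (mod 37)
19^4 ≡ 7 (mod 37)
19^6 ≡ 11 (mod 37)
19^9 ≡ 6 (mod 37)
19^12 ≡ 10 (mod 37)
19^18 ≡ 36 (mod 37)
19^36 ≡ 1 (mod 37) ✓
The smallest such exponent is 36, so the order of 19 is 36.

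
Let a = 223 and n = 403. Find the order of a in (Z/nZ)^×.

12

The order of 223 must divide φ(403) = φ(13·31) = (13−1)·(31−1) = 12·30 = 360 = 2^3 · 3^2 · 5.
Divisors of 360: 1, 2, 3, 4, 5, 6, 8, 9, 10, 12, 15, 18, 20, 24, 30, 36, 40, 45, 60, 72, 90, 120, 180, 360.
Evaluate successive powers at the divisors of 360:
223^1 ≡ 223 (mod 403)
223^2 ≡ 160 (mod 403)
223^3 ≡ 216 (mod 403)
223^4 ≡ 211 (mod 403)
223^5 ≡ 305 (mod 403)
223^6 ≡ 311 (mod 403)
223^8 ≡ 191 (mod 403)
223^9 ≡ 278 (mod 403)
223^10 ≡ 335 (mod 403)
223^12 ≡ 1 (mod 403) ✓
Therefore the multiplicative order of 223 modulo 403 is 12.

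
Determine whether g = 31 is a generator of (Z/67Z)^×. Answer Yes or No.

φ(67) = 67 − 1 = 66 = 2 · 3 · 11.
It suffices to check that the order of 31 is not a proper divisor of 66: compute 31^(66/q) for q ∈ {2, 3, 11}.
31^33 ≡ 66 (mod 67)  [q = 2: ≢ 1 ✓]
31^22 ≡ 29 (mod 67)  [q = 3: ≢ 1 ✓]
31^6 ≡ 40 (mod 67)  [q = 11: ≢ 1 ✓]
Every test exponent gives a nontrivial residue, hence 31 generates the full group.

Yes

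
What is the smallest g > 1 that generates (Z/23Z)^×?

φ(23) = 23 − 1 = 22 = 2 · 11.
g is a primitive root iff g^(22/q) ≢ 1 (mod 23) for each prime q ∈ {2, 11}.
g = 2: 2^11 ≡ 1 — hits 1, so not a primitive root.
g = 3: 3^11 ≡ 1 — hits 1, so not a primitive root.
g = 4: 4^11 ≡ 1 — hits 1, so not a primitive root.
g = 5: 5^11 ≡ 22; 5^2 ≡ 2 — none is 1, so 5 is a primitive root.
The smallest primitive root modulo 23 is 5.

5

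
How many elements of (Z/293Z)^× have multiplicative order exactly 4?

2

φ(293) = 293 − 1 = 292 = 2^2 · 73.
(Z/293Z)^× is cyclic (|G| = 292); a cyclic group of order m has exactly φ(d) elements of each order d | m, and none otherwise.
4 = 2^2 divides 292, and φ(4) = 2.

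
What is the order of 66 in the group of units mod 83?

82

By Lagrange's theorem, ord_83(66) divides φ(83) = 83 − 1 = 82 = 2 · 41.
Divisors of 82: 1, 2, 41, 82.
Evaluate successive powers at the divisors of 82:
66^1 ≡ 66 (mod 83)
66^2 ≡ 40 (mod 83)
66^41 ≡ 82 (mod 83)
66^82 ≡ 1 (mod 83) ✓
So ord_83(66) = 82.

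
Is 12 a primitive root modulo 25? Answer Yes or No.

Yes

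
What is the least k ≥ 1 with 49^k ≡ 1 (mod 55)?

10

The order of 49 must divide φ(55) = φ(5·11) = (5−1)·(11−1) = 4·10 = 40 = 2^3 · 5.
Divisors of 40: 1, 2, 4, 5, 8, 10, 20, 40.
Compute 49^d (mod 55) for the divisors d until we hit 1:
49^1 ≡ 49 (mod 55)
49^2 ≡ 36 (mod 55)
49^4 ≡ 31 (mod 55)
49^5 ≡ 34 (mod 55)
49^8 ≡ 26 (mod 55)
49^10 ≡ 1 (mod 55) ✓
So ord_55(49) = 10.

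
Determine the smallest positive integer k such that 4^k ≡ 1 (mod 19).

9

The order of 4 must divide φ(19) = 19 − 1 = 18 = 2 · 3^2.
Divisors of 18: 1, 2, 3, 6, 9, 18.
Test each divisor d:
4^1 ≡ 4 (mod 19)
4^2 ≡ 16 (mod 19)
4^3 ≡ 7 (mod 19)
4^6 ≡ 11 (mod 19)
4^9 ≡ 1 (mod 19) ✓
So ord_19(4) = 9.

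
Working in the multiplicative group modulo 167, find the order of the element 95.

166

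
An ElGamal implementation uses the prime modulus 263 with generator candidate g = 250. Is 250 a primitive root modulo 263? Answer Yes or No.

φ(263) = 263 − 1 = 262 = 2 · 131.
It suffices to check that the order of 250 is not a proper divisor of 262: compute 250^(262/q) for q ∈ {2, 131}.
250^131 ≡ 262 (mod 263)  [q = 2: ≢ 1 ✓]
250^2 ≡ 169 (mod 263)  [q = 131: ≢ 1 ✓]
All checks pass, so 250 has order 262 and is a primitive root modulo 263.

Yes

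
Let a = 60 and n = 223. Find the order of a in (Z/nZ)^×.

37

ord(60) | φ(223) = 223 − 1 = 222 = 2 · 3 · 37.
Divisors of 222: 1, 2, 3, 6, 37, 74, 111, 222.
Check 60^d mod 223 for each divisor in increasing order:
60^1 ≡ 60 (mod 223)
60^2 ≡ 32 (mod 223)
60^3 ≡ 136 (mod 223)
60^6 ≡ 210 (mod 223)
60^37 ≡ 1 (mod 223) ✓
So ord_223(60) = 37.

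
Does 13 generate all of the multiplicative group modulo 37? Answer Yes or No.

φ(37) = 37 − 1 = 36 = 2^2 · 3^2.
An element g generates (Z/37Z)^× iff g^(36/q) ≢ 1 (mod 37) for each prime q ∈ {2, 3}.
13^18 ≡ 36 (mod 37)  [q = 2: ≢ 1 ✓]
13^12 ≡ 10 (mod 37)  [q = 3: ≢ 1 ✓]
None equal 1, so ord_37(13) = 36: 13 is a primitive root.

Yes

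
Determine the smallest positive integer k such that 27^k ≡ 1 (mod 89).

Since 27 ∈ (Z/89Z)^×, its order divides φ(89) = 89 − 1 = 88 = 2^3 · 11.
Divisors of 88: 1, 2, 4, 8, 11, 22, 44, 88.
Evaluate successive powers at the divisors of 88:
27^1 ≡ 27
27^2 ≡ 17
27^4 ≡ 22
27^8 ≡ 39
27^11 ≡ 12
27^22 ≡ 55
27^44 ≡ 88
27^88 ≡ 1
Therefore the multiplicative order of 27 modulo 89 is 88.

88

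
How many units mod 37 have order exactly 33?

0

φ(37) = 37 − 1 = 36 = 2^2 · 3^2.
Since (Z/37Z)^× is cyclic of order 36, the number of elements of order d is φ(d) when d | 36 and 0 otherwise.
Here 36 is not a multiple of 33, so there are no elements of order 33.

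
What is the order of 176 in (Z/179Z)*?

178

ord(176) | φ(179) = 179 − 1 = 178 = 2 · 89.
Divisors of 178: 1, 2, 89, 178.
Compute 176^d (mod 179) for the divisors d until we hit 1:
176^1 ≡ 176 (mod 179)
176^2 ≡ 9 (mod 179)
176^89 ≡ 178 (mod 179)
176^178 ≡ 1 (mod 179) ✓
So ord_179(176) = 178.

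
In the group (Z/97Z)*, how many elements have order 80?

φ(97) = 97 − 1 = 96 = 2^5 · 3.
(Z/97Z)^× is cyclic (|G| = 96); a cyclic group of order m has exactly φ(d) elements of each order d | m, and none otherwise.
Since 80 ∤ 96, the count is 0.

0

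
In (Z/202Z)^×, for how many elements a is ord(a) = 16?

φ(202) = φ(2)·φ(101) = 1·100 = 100 = 2^2 · 5^2.
In a cyclic group of order 100, there are φ(d) elements of order d for each divisor d of 100, and zero for non-divisors.
Since 16 ∤ 100, the count is 0.

0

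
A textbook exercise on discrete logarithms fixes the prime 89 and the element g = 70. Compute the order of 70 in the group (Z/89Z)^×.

88

Since 70 ∈ (Z/89Z)^×, its order divides φ(89) = 89 − 1 = 88 = 2^3 · 11.
Divisors of 88: 1, 2, 4, 8, 11, 22, 44, 88.
Evaluate successive powers at the divisors of 88:
70^1 ≡ 70 (mod 89)
70^2 ≡ 5 (mod 89)
70^4 ≡ 25 (mod 89)
70^8 ≡ 2 (mod 89)
70^11 ≡ 77 (mod 89)
70^22 ≡ 55 (mod 89)
70^44 ≡ 88 (mod 89)
70^88 ≡ 1 (mod 89) ✓
Therefore the multiplicative order of 70 modulo 89 is 88.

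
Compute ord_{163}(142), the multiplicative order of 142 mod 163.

Since 142 ∈ (Z/163Z)^×, its order divides φ(163) = 163 − 1 = 162 = 2 · 3^4.
Divisors of 162: 1, 2, 3, 6, 9, 18, 27, 54, 81, 162.
Evaluate successive powers at the divisors of 162:
142^1 ≡ 142
142^2 ≡ 115
142^3 ≡ 30
142^6 ≡ 85
142^9 ≡ 105
142^18 ≡ 104
142^27 ≡ 162
142^54 ≡ 1
Hence ord(142) = 54.

54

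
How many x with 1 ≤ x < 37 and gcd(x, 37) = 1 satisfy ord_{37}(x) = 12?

φ(37) = 37 − 1 = 36 = 2^2 · 3^2.
In a cyclic group of order 36, there are φ(d) elements of order d for each divisor d of 36, and zero for non-divisors.
12 = 2^2 · 3 divides 36, and φ(12) = 4.

4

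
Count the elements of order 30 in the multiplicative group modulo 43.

φ(43) = 43 − 1 = 42 = 2 · 3 · 7.
(Z/43Z)^× is cyclic (|G| = 42); a cyclic group of order m has exactly φ(d) elements of each order d | m, and none otherwise.
30 does not divide 42, so no element of (Z/43Z)^× has order 30.

0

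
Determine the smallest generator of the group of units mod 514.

3

φ(514) = φ(2)·φ(257) = 1·256 = 256 = 2^8.
g is a primitive root iff g^(256/q) ≢ 1 (mod 514) for each prime q ∈ {2}.
g = 2: gcd(2, 514) = 2 > 1, not a unit — skip.
g = 3: 3^128 ≡ 513 — none is 1, so 3 is a primitive root.
Hence the least primitive root of 514 is 3.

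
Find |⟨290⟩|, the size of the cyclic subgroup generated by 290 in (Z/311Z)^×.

Since 290 ∈ (Z/311Z)^×, its order divides φ(311) = 311 − 1 = 310 = 2 · 5 · 31.
Divisors of 310: 1, 2, 5, 10, 31, 62, 155, 310.
Test each divisor d:
290^1 ≡ 290 (mod 311)
290^2 ≡ 130 (mod 311)
290^5 ≡ 262 (mod 311)
290^10 ≡ 224 (mod 311)
290^31 ≡ 259 (mod 311)
290^62 ≡ 216 (mod 311)
290^155 ≡ 310 (mod 311)
290^310 ≡ 1 (mod 311) ✓
The smallest such exponent is 310, so the order of 290 is 310.

310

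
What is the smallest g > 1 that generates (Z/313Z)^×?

φ(313) = 313 − 1 = 312 = 2^3 · 3 · 13.
Test candidates g = 2, 3, … against the prime factors q ∈ {2, 3, 13} of φ(313): g is a generator iff g^(312/q) ≢ 1 for every such q.
g = 2: 2^156 ≡ 1 — hits 1, so not a primitive root.
g = 3: 3^156 ≡ 1 — hits 1, so not a primitive root.
g = 4: 4^156 ≡ 1 — hits 1, so not a primitive root.
g = 5: 5^156 ≡ 312; 5^104 ≡ 1 — hits 1, so not a primitive root.
g = 6: 6^156 ≡ 1 — hits 1, so not a primitive root.
g = 7: 7^156 ≡ 312; 7^104 ≡ 1 — hits 1, so not a primitive root.
g = 8: 8^156 ≡ 1 — hits 1, so not a primitive root.
g = 9: 9^156 ≡ 1 — hits 1, so not a primitive root.
g = 10: 10^156 ≡ 312; 10^104 ≡ 214; 10^24 ≡ 103 — none is 1, so 10 is a primitive root.
The smallest primitive root modulo 313 is 10.

10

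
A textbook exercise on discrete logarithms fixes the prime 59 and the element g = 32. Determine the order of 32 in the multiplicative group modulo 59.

58

Since 32 ∈ (Z/59Z)^×, its order divides φ(59) = 59 − 1 = 58 = 2 · 29.
Divisors of 58: 1, 2, 29, 58.
Evaluate successive powers at the divisors of 58:
32^1 ≡ 32
32^2 ≡ 21
32^29 ≡ 58
32^58 ≡ 1
Hence ord(32) = 58.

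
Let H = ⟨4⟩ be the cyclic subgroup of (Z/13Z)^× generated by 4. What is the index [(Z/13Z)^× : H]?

2

Since 4 ∈ (Z/13Z)^×, its order divides φ(13) = 13 − 1 = 12 = 2^2 · 3.
Divisors of 12: 1, 2, 3, 4, 6, 12.
Test each divisor d:
4^1 ≡ 4 (mod 13)
4^2 ≡ 3 (mod 13)
4^3 ≡ 12 (mod 13)
4^4 ≡ 9 (mod 13)
4^6 ≡ 1 (mod 13) ✓
The order of 4 is 6, so the subgroup it generates has 6 elements.
Index = |(Z/13Z)^×| / |⟨4⟩| = 12 / 6 = 2.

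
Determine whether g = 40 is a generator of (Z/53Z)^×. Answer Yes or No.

φ(53) = 53 − 1 = 52 = 2^2 · 13.
40 is a primitive root mod 53 iff 40^(φ(53)/q) ≢ 1 for every prime q | φ(53), i.e. q ∈ {2, 13}.
40^26 ≡ 1 (mod 53)  [q = 2: ≡ 1 ✗]
40^4 ≡ 47 (mod 53)  [q = 13: ≢ 1 ✓]
40^26 ≡ 1 shows ord(40) | 26, strictly less than φ(53); not a primitive root.

No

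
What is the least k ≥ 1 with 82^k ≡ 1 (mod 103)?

ord(82) | φ(103) = 103 − 1 = 102 = 2 · 3 · 17.
Divisors of 102: 1, 2, 3, 6, 17, 34, 51, 102.
Evaluate successive powers at the divisors of 102:
82^1 ≡ 82 (mod 103)
82^2 ≡ 29 (mod 103)
82^3 ≡ 9 (mod 103)
82^6 ≡ 81 (mod 103)
82^17 ≡ 46 (mod 103)
82^34 ≡ 56 (mod 103)
82^51 ≡ 1 (mod 103) ✓
Therefore the multiplicative order of 82 modulo 103 is 51.

51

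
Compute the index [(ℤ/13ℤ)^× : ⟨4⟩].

2

By Lagrange's theorem, ord_13(4) divides φ(13) = 13 − 1 = 12 = 2^2 · 3.
Divisors of 12: 1, 2, 3, 4, 6, 12.
Evaluate successive powers at the divisors of 12:
4^1 ≡ 4 (mod 13)
4^2 ≡ 3 (mod 13)
4^3 ≡ 12 (mod 13)
4^4 ≡ 9 (mod 13)
4^6 ≡ 1 (mod 13) ✓
Thus |⟨4⟩| = ord(4) = 6.
The index is φ(13) / ord(4) = 12 / 6 = 2.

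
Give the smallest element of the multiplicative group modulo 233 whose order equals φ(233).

3

φ(233) = 233 − 1 = 232 = 2^3 · 29.
g is a primitive root iff g^(232/q) ≢ 1 (mod 233) for each prime q ∈ {2, 29}.
g = 2: 2^116 ≡ 1 — hits 1, so not a primitive root.
g = 3: 3^116 ≡ 232; 3^8 ≡ 37 — none is 1, so 3 is a primitive root.
So 3 is the smallest generator of (Z/233Z)^×.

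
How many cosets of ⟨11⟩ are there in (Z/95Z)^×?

24

The order of 11 must divide φ(95) = φ(5·19) = (5−1)·(19−1) = 4·18 = 72 = 2^3 · 3^2.
Divisors of 72: 1, 2, 3, 4, 6, 8, 9, 12, 18, 24, 36, 72.
Evaluate successive powers at the divisors of 72:
11^1 ≡ 11
11^2 ≡ 26
11^3 ≡ 1
So ord_95(11) = 3, hence |⟨11⟩| = 3.
The index is φ(95) / ord(11) = 72 / 3 = 24.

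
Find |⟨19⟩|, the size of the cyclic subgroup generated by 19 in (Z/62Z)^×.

15

By Lagrange's theorem, ord_62(19) divides φ(62) = φ(2)·φ(31) = 1·30 = 30 = 2 · 3 · 5.
Divisors of 30: 1, 2, 3, 5, 6, 10, 15, 30.
Compute 19^d (mod 62) for the divisors d until we hit 1:
19^1 ≡ 19 (mod 62)
19^2 ≡ 51 (mod 62)
19^3 ≡ 39 (mod 62)
19^5 ≡ 5 (mod 62)
19^6 ≡ 33 (mod 62)
19^10 ≡ 25 (mod 62)
19^15 ≡ 1 (mod 62) ✓
Therefore the multiplicative order of 19 modulo 62 is 15.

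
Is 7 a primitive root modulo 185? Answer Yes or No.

No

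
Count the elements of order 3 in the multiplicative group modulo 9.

φ(9) = φ(3^2) = 3·(3−1) = 6 = 2 · 3.
Since (Z/9Z)^× is cyclic of order 6, the number of elements of order d is φ(d) when d | 6 and 0 otherwise.
3 | 6, and φ(3) = 3 − 1 = 2.

2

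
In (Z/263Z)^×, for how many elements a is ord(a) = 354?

0

φ(263) = 263 − 1 = 262 = 2 · 131.
(Z/263Z)^× is cyclic (|G| = 262); a cyclic group of order m has exactly φ(d) elements of each order d | m, and none otherwise.
354 does not divide 262, so no element of (Z/263Z)^× has order 354.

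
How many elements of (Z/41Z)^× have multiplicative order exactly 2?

1

φ(41) = 41 − 1 = 40 = 2^3 · 5.
In a cyclic group of order 40, there are φ(d) elements of order d for each divisor d of 40, and zero for non-divisors.
2 | 40, and φ(2) = 2 − 1 = 1.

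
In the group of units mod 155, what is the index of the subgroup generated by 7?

Since 7 ∈ (Z/155Z)^×, its order divides φ(155) = φ(5·31) = (5−1)·(31−1) = 4·30 = 120 = 2^3 · 3 · 5.
Divisors of 120: 1, 2, 3, 4, 5, 6, 8, 10, 12, 15, 20, 24, 30, 40, 60, 120.
Evaluate successive powers at the divisors of 120:
7^1 ≡ 7
7^2 ≡ 49
7^3 ≡ 33
7^4 ≡ 76
7^5 ≡ 67
7^6 ≡ 4
7^8 ≡ 41
7^10 ≡ 149
7^12 ≡ 16
7^15 ≡ 63
7^20 ≡ 36
7^24 ≡ 101
7^30 ≡ 94
7^40 ≡ 56
7^60 ≡ 1
Thus |⟨7⟩| = ord(7) = 60.
The index is φ(155) / ord(7) = 120 / 60 = 2.

2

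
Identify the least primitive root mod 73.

φ(73) = 73 − 1 = 72 = 2^3 · 3^2.
Test candidates g = 2, 3, … against the prime factors q ∈ {2, 3} of φ(73): g is a generator iff g^(72/q) ≢ 1 for every such q.
g = 2: 2^36 ≡ 1 — hits 1, so not a primitive root.
g = 3: 3^36 ≡ 1 — hits 1, so not a primitive root.
g = 4: 4^36 ≡ 1 — hits 1, so not a primitive root.
g = 5: 5^36 ≡ 72; 5^24 ≡ 8 — none is 1, so 5 is a primitive root.
Hence the least primitive root of 73 is 5.

5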